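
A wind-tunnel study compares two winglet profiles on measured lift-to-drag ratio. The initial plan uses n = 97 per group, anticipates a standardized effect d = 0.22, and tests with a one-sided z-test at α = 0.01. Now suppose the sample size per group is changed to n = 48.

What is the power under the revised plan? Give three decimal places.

With n = 48 per group: δ = d·√(n/2) = 0.22 × √(48/2) = 1.0778. Critical value z_{0.01} = 2.326.
Revised power = P(Z > 2.326 − δ) = Φ(-1.249) = 0.1059.

Power ≈ 0.106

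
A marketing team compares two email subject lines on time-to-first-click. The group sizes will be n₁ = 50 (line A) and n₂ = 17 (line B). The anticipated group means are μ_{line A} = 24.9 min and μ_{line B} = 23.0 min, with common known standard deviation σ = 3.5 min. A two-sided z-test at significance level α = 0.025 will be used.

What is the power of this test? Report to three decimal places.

Standardized effect: d = |μ_{line A} − μ_{line B}| / σ = |24.9 − 23.0| / 3.5 = 0.5429
Noncentrality parameter: δ = d / √(1/n₁ + 1/n₂) = 0.5429 / √(1/50 + 1/17) = 1.9336
Critical value for a two-sided test at α = 0.025: z_{α/2} = 2.241.
Power = Φ(δ − 2.241) + Φ(−δ − 2.241) = Φ(-0.308) + Φ(-4.175) = 0.3791 + 0.0000 = 0.3791.

Power ≈ 0.379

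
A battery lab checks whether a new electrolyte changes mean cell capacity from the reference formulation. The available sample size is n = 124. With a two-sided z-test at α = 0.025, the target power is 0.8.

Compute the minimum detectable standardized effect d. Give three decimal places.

d ≈ 0.277

Need Φ(δ − 2.241) = 0.8, so δ = 2.241 + 0.842 = 3.083.
(Lower-tail contribution to power is negligible for δ > 0.)
δ = d·√n ⇒ d = δ/√n = 3.083/√124 = 0.2769.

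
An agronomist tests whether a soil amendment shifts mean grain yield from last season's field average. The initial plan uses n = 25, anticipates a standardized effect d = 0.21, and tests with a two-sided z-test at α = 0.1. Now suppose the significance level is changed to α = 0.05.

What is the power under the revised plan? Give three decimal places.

δ = d·√n = 0.21 × √25 = 1.0500 (unchanged). New critical value: z_{0.025} = 1.960.
Revised power = Φ(δ − 1.960) + Φ(−δ − 1.960) = Φ(-0.910) + Φ(-3.010) = 0.1814 + 0.0013 = 0.1827.

Power ≈ 0.183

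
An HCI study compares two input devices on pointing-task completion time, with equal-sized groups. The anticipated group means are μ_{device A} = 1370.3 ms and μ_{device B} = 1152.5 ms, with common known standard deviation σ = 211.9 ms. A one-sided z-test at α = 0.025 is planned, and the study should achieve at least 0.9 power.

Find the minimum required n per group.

n = 20 per group

Standardized effect: d = |μ_{device A} − μ_{device B}| / σ = |1370.3 − 1152.5| / 211.9 = 1.0278
For power 0.9 need Φ(δ − z_{0.025}) = 0.9, so δ = z_{0.025} + z_{0.10} = 1.960 + 1.282 = 3.242.
δ = d·√(n/2) ⇒ n = 2(δ/d)² = 2 × (3.242 / 1.0278)² = 19.89.
Round up to the next whole unit.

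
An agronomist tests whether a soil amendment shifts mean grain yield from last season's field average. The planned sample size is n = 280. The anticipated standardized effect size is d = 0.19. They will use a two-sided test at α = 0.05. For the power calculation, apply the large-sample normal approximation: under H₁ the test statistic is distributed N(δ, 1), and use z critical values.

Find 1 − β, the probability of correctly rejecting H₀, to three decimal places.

Power ≈ 0.889

Noncentrality parameter: δ = d·√n = 0.19 × √280 = 3.1793
Two-sided α = 0.05 → critical value z_{0.025} = 1.960.
Power = Φ(δ − 1.960) + Φ(−δ − 1.960) = Φ(1.219) + Φ(-5.139) = 0.8886 + 0.0000 = 0.8886.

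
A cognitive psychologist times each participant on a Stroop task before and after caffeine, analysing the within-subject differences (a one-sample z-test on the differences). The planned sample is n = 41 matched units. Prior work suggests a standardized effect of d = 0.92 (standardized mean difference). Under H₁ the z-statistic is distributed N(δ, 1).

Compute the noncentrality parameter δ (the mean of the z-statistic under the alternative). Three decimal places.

The noncentrality parameter scales effect size by the design's sample-size factor: δ = d·√n = 0.92 × √41 = 5.8909

δ ≈ 5.891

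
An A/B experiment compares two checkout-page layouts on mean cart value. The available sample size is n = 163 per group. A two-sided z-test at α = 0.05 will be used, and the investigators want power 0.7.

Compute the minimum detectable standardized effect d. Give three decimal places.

Need Φ(δ − 1.960) = 0.7, so δ = 1.960 + 0.524 = 2.484.
(The second rejection-region term Φ(−δ − z_{α/2}) is negligible and dropped.)
δ = d·√(n/2) ⇒ d = δ/√(n/2) = 2.484/√(163/2) = 0.2752.

d ≈ 0.275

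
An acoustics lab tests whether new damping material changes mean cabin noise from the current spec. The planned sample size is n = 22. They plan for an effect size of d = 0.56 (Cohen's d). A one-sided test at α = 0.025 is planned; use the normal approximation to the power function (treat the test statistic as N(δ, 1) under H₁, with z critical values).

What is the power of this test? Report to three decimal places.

Power ≈ 0.748

Noncentrality parameter: δ = d·√n = 0.56 × √22 = 2.6266
One-sided α = 0.025 → critical value z_{0.025} = 1.960.
Power = P(Z > 1.960 − δ) = Φ(0.667) = 0.7475.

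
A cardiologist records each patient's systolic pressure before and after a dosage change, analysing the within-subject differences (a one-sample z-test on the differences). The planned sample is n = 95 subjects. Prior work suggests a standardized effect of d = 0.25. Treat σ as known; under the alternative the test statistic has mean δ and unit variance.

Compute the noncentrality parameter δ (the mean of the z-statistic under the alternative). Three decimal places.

δ = d·√n = 0.25 × √95 = 2.4367

δ ≈ 2.437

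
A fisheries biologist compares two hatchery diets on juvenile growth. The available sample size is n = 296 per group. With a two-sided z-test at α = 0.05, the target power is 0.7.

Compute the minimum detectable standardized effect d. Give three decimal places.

Need Φ(δ − 1.960) = 0.7, so δ = 1.960 + 0.524 = 2.484.
(Lower-tail contribution to power is negligible for δ > 0.)
δ = d·√(n/2) ⇒ d = δ/√(n/2) = 2.484/√(296/2) = 0.2042.

d ≈ 0.204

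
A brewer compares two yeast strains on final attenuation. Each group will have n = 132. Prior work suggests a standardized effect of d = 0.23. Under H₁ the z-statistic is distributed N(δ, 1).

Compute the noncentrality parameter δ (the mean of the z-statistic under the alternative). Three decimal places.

δ ≈ 1.869

δ = d·√(n/2) = 0.23 × √(132/2) = 1.8685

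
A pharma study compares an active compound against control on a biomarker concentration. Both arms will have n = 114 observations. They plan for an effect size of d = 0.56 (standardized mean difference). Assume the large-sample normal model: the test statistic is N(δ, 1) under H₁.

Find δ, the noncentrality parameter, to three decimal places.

δ ≈ 4.228

The noncentrality parameter scales effect size by the design's sample-size factor: δ = d·√(n/2) = 0.56 × √(114/2) = 4.2279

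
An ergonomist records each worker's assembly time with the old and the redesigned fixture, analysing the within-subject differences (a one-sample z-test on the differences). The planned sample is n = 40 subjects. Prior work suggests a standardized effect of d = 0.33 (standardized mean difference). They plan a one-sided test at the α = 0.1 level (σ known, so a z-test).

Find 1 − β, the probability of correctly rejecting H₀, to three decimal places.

Noncentrality parameter: δ = d·√n = 0.33 × √40 = 2.0871
One-sided α = 0.1 → critical value z_{0.1} = 1.282.
Power = Φ(δ − 1.282) = Φ(0.806) = 0.7897.

Power ≈ 0.790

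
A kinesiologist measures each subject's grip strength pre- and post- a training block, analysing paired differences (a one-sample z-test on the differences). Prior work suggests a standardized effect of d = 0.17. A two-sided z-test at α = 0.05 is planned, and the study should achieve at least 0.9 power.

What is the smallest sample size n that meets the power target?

Set Φ(δ − 1.960) = 0.9; then δ − 1.960 = Φ⁻¹(0.9) = 1.282, giving δ = 3.242.
(For δ > 0 the lower-tail rejection region contributes negligibly to power, so the one-term inversion is standard.)
δ = d·√n ⇒ n = (δ/d)² = (3.242 / 0.17)² = 363.58.
Round up to the next whole unit.

n = 364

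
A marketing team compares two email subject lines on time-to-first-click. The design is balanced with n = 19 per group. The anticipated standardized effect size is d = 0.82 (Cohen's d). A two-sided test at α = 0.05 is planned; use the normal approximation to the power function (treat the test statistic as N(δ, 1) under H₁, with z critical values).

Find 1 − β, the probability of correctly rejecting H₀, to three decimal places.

Noncentrality parameter: δ = d·√(n/2) = 0.82 × √(19/2) = 2.5274
Critical value for a two-sided test at α = 0.05: z_{α/2} = 1.960.
Power = Φ(δ − 1.960) + Φ(−δ − 1.960) = Φ(0.567) + Φ(-4.487) = 0.7148 + 0.0000 = 0.7148.

Power ≈ 0.715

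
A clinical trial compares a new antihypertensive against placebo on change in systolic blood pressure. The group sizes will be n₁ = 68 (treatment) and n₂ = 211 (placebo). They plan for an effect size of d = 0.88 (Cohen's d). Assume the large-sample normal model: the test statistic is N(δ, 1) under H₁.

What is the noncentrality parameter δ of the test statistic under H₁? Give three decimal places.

δ ≈ 6.311

δ = d / √(1/n₁ + 1/n₂) = 0.88 / √(1/68 + 1/211) = 6.3107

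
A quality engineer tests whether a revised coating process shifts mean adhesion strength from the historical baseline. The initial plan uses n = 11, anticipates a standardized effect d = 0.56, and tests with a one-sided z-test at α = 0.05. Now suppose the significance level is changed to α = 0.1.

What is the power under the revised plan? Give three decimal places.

δ = d·√n = 0.56 × √11 = 1.8573 (unchanged). New critical value: z_{0.1} = 1.282.
Revised power = Φ(δ − 1.282) = Φ(0.576) = 0.7176.

Power ≈ 0.718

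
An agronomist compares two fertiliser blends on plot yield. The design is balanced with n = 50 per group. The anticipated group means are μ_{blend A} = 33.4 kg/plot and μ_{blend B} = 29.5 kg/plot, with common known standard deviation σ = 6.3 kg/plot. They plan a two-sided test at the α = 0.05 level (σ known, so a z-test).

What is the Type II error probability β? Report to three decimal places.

Standardized effect: d = |μ_{blend A} − μ_{blend B}| / σ = |33.4 − 29.5| / 6.3 = 0.6190
Noncentrality parameter: δ = d·√(n/2) = 0.6190 × √(50/2) = 3.0952
Critical value for a two-sided test at α = 0.05: z_{α/2} = 1.960.
Power = Φ(δ − 1.960) + Φ(−δ − 1.960) = Φ(1.135) + Φ(-5.055) = 0.8719 + 0.0000 = 0.8719.
Type II error: β = 1 − power = 1 − 0.8719 = 0.1281.

β ≈ 0.128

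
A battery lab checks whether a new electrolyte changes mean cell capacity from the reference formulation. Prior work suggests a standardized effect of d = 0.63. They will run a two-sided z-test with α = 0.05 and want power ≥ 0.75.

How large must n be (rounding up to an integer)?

Set Φ(δ − 1.960) = 0.75; then δ − 1.960 = Φ⁻¹(0.75) = 0.674, giving δ = 2.634.
(For δ > 0 the lower-tail rejection region contributes negligibly to power, so the one-term inversion is standard.)
δ = d·√n ⇒ n = (δ/d)² = (2.634 / 0.63)² = 17.49.
Rounding up, n = 18.

n = 18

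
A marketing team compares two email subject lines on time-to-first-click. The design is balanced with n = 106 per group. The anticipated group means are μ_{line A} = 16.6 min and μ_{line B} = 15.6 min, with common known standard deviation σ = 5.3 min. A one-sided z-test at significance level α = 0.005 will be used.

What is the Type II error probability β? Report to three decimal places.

Standardized effect: d = |μ_{line A} − μ_{line B}| / σ = |16.6 − 15.6| / 5.3 = 0.1887
Noncentrality parameter: λ = d·√(n/2) = 0.1887 × √(106/2) = 1.3736
Critical value for a one-sided test at α = 0.005: z_α = 2.576.
Power = Φ(λ − 2.576) = Φ(-1.202) = 0.1146.
Type II error: β = 1 − power = 1 − 0.1146 = 0.8854.

β ≈ 0.885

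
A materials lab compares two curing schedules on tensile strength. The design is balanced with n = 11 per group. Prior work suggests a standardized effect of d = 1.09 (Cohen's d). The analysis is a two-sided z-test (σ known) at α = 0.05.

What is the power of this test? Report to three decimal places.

Noncentrality parameter: δ = d·√(n/2) = 1.09 × √(11/2) = 2.5563
Two-sided α = 0.05 → critical value z_{0.025} = 1.960.
Power = Φ(δ − 1.960) + Φ(−δ − 1.960) = Φ(0.596) + Φ(-4.516) = 0.7245 + 0.0000 = 0.7245.

Power ≈ 0.725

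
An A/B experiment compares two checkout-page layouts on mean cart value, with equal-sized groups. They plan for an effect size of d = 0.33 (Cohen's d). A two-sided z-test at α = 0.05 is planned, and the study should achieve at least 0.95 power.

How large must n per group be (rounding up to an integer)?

n = 239 per group

For power 0.95 need Φ(δ − z_{0.025}) = 0.95, so δ = z_{0.025} + z_{0.05} = 1.960 + 1.645 = 3.605.
(For δ > 0 the lower-tail rejection region contributes negligibly to power, so the one-term inversion is standard.)
δ = d·√(n/2) ⇒ n = 2(δ/d)² = 2 × (3.605 / 0.33)² = 238.65.
Rounding up, n = 239 per group.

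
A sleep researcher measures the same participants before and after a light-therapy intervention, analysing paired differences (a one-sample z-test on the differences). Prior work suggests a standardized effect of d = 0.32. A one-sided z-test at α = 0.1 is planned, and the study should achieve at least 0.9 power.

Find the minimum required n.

For power 0.9 need Φ(δ − z_{0.1}) = 0.9, so δ = z_{0.1} + z_{0.10} = 1.282 + 1.282 = 2.563.
δ = d·√n ⇒ n = (δ/d)² = (2.563 / 0.32)² = 64.16.
Rounding up, n = 65.

n = 65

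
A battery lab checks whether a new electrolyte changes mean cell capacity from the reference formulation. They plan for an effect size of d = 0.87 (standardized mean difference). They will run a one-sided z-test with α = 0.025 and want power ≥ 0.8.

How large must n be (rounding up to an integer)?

Set Φ(δ − 1.960) = 0.8; then δ − 1.960 = Φ⁻¹(0.8) = 0.842, giving δ = 2.802.
δ = d·√n ⇒ n = (δ/d)² = (2.802 / 0.87)² = 10.37.
Round up to the next whole unit.

n = 11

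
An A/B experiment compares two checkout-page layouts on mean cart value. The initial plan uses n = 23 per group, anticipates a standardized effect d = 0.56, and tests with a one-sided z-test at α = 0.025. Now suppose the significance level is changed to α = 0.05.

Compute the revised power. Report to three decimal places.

δ = d·√(n/2) = 0.56 × √(23/2) = 1.8991 (unchanged). New critical value: z_{0.05} = 1.645.
Revised power = P(Z > 1.645 − δ) = Φ(0.254) = 0.6003.

Power ≈ 0.600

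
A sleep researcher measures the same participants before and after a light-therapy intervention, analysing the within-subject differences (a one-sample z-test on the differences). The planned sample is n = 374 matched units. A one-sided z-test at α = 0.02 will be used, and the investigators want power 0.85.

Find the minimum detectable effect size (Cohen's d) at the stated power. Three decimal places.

d ≈ 0.160

Need Φ(δ − 2.054) = 0.85, so δ = 2.054 + 1.036 = 3.090.
δ = d·√n ⇒ d = δ/√n = 3.090/√374 = 0.1598.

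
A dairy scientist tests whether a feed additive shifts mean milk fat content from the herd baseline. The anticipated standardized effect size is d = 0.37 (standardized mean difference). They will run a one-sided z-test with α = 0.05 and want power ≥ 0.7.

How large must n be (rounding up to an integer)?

n = 35

For power 0.7 need Φ(δ − z_{0.05}) = 0.7, so δ = z_{0.05} + z_{0.30} = 1.645 + 0.524 = 2.169.
δ = d·√n ⇒ n = (δ/d)² = (2.169 / 0.37)² = 34.37.
Rounding up, n = 35.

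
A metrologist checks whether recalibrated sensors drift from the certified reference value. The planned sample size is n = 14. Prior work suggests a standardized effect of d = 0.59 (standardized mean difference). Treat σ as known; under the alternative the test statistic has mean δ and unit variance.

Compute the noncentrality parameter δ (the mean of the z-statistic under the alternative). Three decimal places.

δ ≈ 2.208

δ = d·√n = 0.59 × √14 = 2.2076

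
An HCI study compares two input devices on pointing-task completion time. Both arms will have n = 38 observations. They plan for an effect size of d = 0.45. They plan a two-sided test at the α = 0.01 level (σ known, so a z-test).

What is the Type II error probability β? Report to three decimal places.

Noncentrality parameter: δ = d·√(n/2) = 0.45 × √(38/2) = 1.9615
Critical value for a two-sided test at α = 0.01: z_{α/2} = 2.576.
Power = Φ(δ − 2.576) + Φ(−δ − 2.576) = Φ(-0.614) + Φ(-4.537) = 0.2695 + 0.0000 = 0.2695.
Type II error: β = 1 − power = 1 − 0.2695 = 0.7305.

β ≈ 0.730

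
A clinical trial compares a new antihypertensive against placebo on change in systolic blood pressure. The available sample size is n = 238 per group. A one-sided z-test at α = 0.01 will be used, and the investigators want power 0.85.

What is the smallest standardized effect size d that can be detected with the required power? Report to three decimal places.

d ≈ 0.308

Need Φ(δ − 2.326) = 0.85, so δ = 2.326 + 1.036 = 3.363.
δ = d·√(n/2) ⇒ d = δ/√(n/2) = 3.363/√(238/2) = 0.3083.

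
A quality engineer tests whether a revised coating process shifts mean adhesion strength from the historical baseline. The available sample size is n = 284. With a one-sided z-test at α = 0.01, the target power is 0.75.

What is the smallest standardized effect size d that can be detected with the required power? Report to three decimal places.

Need Φ(δ − 2.326) = 0.75, so δ = 2.326 + 0.674 = 3.001.
δ = d·√n ⇒ d = δ/√n = 3.001/√284 = 0.1781.

d ≈ 0.178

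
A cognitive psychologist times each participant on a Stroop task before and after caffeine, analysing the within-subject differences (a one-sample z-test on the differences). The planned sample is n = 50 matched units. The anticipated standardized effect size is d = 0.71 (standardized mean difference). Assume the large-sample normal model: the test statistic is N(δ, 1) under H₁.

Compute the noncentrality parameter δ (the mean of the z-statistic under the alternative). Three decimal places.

The noncentrality parameter scales effect size by the design's sample-size factor: δ = d·√n = 0.71 × √50 = 5.0205

δ ≈ 5.020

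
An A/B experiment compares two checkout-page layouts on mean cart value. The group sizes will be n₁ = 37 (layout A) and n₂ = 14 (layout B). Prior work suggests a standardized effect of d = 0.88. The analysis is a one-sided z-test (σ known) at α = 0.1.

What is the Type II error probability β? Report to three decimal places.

β ≈ 0.064

Noncentrality parameter: δ = d / √(1/n₁ + 1/n₂) = 0.88 / √(1/37 + 1/14) = 2.8045
One-sided α = 0.1 → critical value z_{0.1} = 1.282.
Power = Φ(δ − 1.282) = Φ(1.523) = 0.9361.
Type II error: β = 1 − power = 1 − 0.9361 = 0.0639.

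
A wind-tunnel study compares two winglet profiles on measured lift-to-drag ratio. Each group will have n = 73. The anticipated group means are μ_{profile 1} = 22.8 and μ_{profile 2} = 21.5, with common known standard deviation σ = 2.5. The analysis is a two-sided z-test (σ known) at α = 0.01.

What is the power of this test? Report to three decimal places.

Power ≈ 0.714

Standardized effect: d = |μ_{profile 1} − μ_{profile 2}| / σ = |22.8 − 21.5| / 2.5 = 0.5200
Noncentrality parameter: δ = d·√(n/2) = 0.5200 × √(73/2) = 3.1416
Two-sided α = 0.01 → critical value z_{0.005} = 2.576.
Power = Φ(δ − 2.576) + Φ(−δ − 2.576) = Φ(0.566) + Φ(-5.717) = 0.7142 + 0.0000 = 0.7142.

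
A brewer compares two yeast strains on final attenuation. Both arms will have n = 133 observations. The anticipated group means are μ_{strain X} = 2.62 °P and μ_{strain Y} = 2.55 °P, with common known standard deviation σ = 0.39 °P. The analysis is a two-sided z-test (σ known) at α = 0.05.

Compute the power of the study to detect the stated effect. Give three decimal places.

Power ≈ 0.310

Standardized effect: d = |μ_{strain X} − μ_{strain Y}| / σ = |2.62 − 2.55| / 0.39 = 0.1795
Noncentrality parameter: δ = d·√(n/2) = 0.1795 × √(133/2) = 1.4637
Critical value for a two-sided test at α = 0.05: z_{α/2} = 1.960.
Power = Φ(δ − 1.960) + Φ(−δ − 1.960) = Φ(-0.496) + Φ(-3.424) = 0.3098 + 0.0003 = 0.3102.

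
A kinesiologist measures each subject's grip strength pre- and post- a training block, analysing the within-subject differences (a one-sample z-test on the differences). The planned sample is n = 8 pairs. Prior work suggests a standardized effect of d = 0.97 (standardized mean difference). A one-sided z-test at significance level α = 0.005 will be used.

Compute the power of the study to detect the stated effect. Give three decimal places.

Noncentrality parameter: δ = d·√n = 0.97 × √8 = 2.7436
Critical value for a one-sided test at α = 0.005: z_α = 2.576.
Power = Φ(δ − 2.576) = Φ(0.168) = 0.5666.

Power ≈ 0.567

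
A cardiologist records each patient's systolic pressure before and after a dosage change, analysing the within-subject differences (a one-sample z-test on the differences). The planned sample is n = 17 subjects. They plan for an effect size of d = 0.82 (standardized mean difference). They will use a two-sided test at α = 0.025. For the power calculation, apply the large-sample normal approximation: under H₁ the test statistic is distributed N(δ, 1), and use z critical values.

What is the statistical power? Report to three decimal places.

Power ≈ 0.873

Noncentrality parameter: δ = d·√n = 0.82 × √17 = 3.3809
Two-sided α = 0.025 → critical value z_{0.0125} = 2.241.
Power = Φ(δ − 2.241) + Φ(−δ − 2.241) = Φ(1.140) + Φ(-5.622) = 0.8728 + 0.0000 = 0.8728.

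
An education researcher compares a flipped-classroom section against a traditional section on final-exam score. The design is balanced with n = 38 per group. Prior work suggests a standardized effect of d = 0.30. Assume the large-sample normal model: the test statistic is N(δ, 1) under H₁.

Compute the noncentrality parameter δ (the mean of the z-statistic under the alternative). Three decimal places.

The noncentrality parameter scales effect size by the design's sample-size factor: δ = d·√(n/2) = 0.30 × √(38/2) = 1.3077

δ ≈ 1.308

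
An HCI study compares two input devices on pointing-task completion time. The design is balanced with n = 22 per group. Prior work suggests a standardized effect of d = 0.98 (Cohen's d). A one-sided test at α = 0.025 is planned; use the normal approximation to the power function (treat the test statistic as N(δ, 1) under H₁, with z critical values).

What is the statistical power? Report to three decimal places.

Noncentrality parameter: δ = d·√(n/2) = 0.98 × √(22/2) = 3.2503
Critical value for a one-sided test at α = 0.025: z_α = 1.960.
Power = P(Z > 1.960 − δ) = Φ(1.290) = 0.9015.

Power ≈ 0.902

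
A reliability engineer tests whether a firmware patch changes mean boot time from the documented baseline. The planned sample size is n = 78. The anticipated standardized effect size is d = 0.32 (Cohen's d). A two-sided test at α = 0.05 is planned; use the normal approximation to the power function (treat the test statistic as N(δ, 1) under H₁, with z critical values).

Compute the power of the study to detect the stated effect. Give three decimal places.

Noncentrality parameter: δ = d·√n = 0.32 × √78 = 2.8262
Two-sided α = 0.05 → critical value z_{0.025} = 1.960.
Power = Φ(δ − 1.960) + Φ(−δ − 1.960) = Φ(0.866) + Φ(-4.786) = 0.8068 + 0.0000 = 0.8068.

Power ≈ 0.807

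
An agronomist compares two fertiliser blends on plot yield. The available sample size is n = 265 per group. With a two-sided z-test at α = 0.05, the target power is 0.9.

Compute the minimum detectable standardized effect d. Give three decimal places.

d ≈ 0.282

Need Φ(δ − 1.960) = 0.9, so δ = 1.960 + 1.282 = 3.242.
(Lower-tail contribution to power is negligible for δ > 0.)
δ = d·√(n/2) ⇒ d = δ/√(n/2) = 3.242/√(265/2) = 0.2816.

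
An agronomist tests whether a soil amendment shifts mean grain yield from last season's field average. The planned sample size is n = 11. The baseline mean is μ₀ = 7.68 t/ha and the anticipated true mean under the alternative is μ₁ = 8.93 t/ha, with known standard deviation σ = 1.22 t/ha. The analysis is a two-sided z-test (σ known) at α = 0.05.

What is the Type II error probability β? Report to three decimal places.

β ≈ 0.075

Standardized effect: d = |μ₁ − μ₀| / σ = |8.93 − 7.68| / 1.22 = 1.0246
Noncentrality parameter: δ = d·√n = 1.0246 × √11 = 3.3982
Critical value for a two-sided test at α = 0.05: z_{α/2} = 1.960.
Power = Φ(δ − 1.960) + Φ(−δ − 1.960) = Φ(1.438) + Φ(-5.358) = 0.9248 + 0.0000 = 0.9248.
Type II error: β = 1 − power = 1 − 0.9248 = 0.0752.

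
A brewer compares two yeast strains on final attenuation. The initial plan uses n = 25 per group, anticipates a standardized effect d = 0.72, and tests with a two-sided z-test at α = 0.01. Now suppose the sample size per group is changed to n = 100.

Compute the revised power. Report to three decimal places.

With n = 100 per group: δ = d·√(n/2) = 0.72 × √(100/2) = 5.0912. Critical value z_{0.005} = 2.576.
Revised power = Φ(δ − 2.576) + Φ(−δ − 2.576) = Φ(2.515) + Φ(-7.667) = 0.9941 + 0.0000 = 0.9941.

Power ≈ 0.994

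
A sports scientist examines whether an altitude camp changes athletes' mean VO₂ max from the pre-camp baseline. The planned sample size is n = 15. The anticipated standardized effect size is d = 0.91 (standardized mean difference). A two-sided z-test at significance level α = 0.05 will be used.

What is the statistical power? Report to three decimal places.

Noncentrality parameter: δ = d·√n = 0.91 × √15 = 3.5244
Critical value for a two-sided test at α = 0.05: z_{α/2} = 1.960.
Power = Φ(δ − 1.960) + Φ(−δ − 1.960) = Φ(1.564) + Φ(-5.484) = 0.9411 + 0.0000 = 0.9411.

Power ≈ 0.941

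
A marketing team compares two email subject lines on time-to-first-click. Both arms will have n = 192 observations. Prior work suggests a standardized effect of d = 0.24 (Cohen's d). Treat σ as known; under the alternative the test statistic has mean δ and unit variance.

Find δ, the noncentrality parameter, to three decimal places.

The noncentrality parameter scales effect size by the design's sample-size factor: δ = d·√(n/2) = 0.24 × √(192/2) = 2.3515

δ ≈ 2.352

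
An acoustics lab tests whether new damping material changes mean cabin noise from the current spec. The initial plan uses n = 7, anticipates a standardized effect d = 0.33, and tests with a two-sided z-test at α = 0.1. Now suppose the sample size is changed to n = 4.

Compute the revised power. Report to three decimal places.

With n = 4: δ = d·√n = 0.33 × √4 = 0.6600. Critical value z_{0.05} = 1.645.
Revised power = Φ(δ − 1.645) + Φ(−δ − 1.645) = Φ(-0.985) + Φ(-2.305) = 0.1623 + 0.0106 = 0.1729.

Power ≈ 0.173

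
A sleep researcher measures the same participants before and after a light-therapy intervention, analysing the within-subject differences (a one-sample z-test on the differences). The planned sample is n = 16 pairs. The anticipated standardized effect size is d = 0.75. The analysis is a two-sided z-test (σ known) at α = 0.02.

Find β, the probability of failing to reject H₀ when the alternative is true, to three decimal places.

β ≈ 0.250

Noncentrality parameter: δ = d·√n = 0.75 × √16 = 3.0000
Critical value for a two-sided test at α = 0.02: z_{α/2} = 2.326.
Power = Φ(δ − 2.326) + Φ(−δ − 2.326) = Φ(0.674) + Φ(-5.326) = 0.7497 + 0.0000 = 0.7497.
Type II error: β = 1 − power = 1 − 0.7497 = 0.2503.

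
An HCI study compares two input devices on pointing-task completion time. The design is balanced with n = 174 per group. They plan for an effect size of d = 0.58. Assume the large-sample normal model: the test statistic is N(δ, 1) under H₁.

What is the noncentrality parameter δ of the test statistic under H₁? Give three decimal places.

δ ≈ 5.410

δ = d·√(n/2) = 0.58 × √(174/2) = 5.4099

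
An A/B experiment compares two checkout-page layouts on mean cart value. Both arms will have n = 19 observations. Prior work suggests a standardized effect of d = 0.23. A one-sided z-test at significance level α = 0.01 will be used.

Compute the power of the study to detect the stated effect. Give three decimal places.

Noncentrality parameter: δ = d·√(n/2) = 0.23 × √(19/2) = 0.7089
Critical value for a one-sided test at α = 0.01: z_α = 2.326.
Power = P(Z > 2.326 − δ) = Φ(-1.617) = 0.0529.

Power ≈ 0.053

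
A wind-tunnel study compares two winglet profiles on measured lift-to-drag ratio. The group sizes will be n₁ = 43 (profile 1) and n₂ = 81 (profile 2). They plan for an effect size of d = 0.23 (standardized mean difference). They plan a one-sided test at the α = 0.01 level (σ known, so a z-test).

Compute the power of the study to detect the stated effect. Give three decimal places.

Noncentrality parameter: δ = d / √(1/n₁ + 1/n₂) = 0.23 / √(1/43 + 1/81) = 1.2190
Critical value for a one-sided test at α = 0.01: z_α = 2.326.
Power = Φ(δ − 2.326) = Φ(-1.107) = 0.1341.

Power ≈ 0.134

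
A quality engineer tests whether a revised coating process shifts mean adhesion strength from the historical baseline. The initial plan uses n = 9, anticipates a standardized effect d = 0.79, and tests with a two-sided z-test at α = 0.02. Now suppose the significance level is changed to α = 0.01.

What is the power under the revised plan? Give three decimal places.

Power ≈ 0.418

δ = d·√n = 0.79 × √9 = 2.3700 (unchanged). New critical value: z_{0.005} = 2.576.
Revised power = Φ(δ − 2.576) + Φ(−δ − 2.576) = Φ(-0.206) + Φ(-4.946) = 0.4185 + 0.0000 = 0.4185.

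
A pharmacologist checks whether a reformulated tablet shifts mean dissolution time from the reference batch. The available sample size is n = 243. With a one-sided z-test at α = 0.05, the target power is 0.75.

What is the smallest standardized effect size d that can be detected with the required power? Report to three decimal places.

Required noncentrality: δ = z_{0.05} + z_{0.25} = 1.645 + 0.674 = 2.319.
δ = d·√n ⇒ d = δ/√n = 2.319/√243 = 0.1488.

d ≈ 0.149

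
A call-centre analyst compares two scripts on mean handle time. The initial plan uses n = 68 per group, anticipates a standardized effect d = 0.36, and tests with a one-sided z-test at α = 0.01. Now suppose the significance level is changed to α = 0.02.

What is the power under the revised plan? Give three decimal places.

δ = d·√(n/2) = 0.36 × √(68/2) = 2.0991 (unchanged). New critical value: z_{0.02} = 2.054.
Revised power = P(Z > 2.054 − δ) = Φ(0.045) = 0.5181.

Power ≈ 0.518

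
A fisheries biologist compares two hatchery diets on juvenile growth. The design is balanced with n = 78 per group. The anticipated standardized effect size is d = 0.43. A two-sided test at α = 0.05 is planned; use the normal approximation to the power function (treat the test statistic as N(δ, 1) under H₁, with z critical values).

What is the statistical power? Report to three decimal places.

Noncentrality parameter: δ = d·√(n/2) = 0.43 × √(78/2) = 2.6853
Critical value for a two-sided test at α = 0.05: z_{α/2} = 1.960.
Power = Φ(δ − 1.960) + Φ(−δ − 1.960) = Φ(0.725) + Φ(-4.645) = 0.7659 + 0.0000 = 0.7659.

Power ≈ 0.766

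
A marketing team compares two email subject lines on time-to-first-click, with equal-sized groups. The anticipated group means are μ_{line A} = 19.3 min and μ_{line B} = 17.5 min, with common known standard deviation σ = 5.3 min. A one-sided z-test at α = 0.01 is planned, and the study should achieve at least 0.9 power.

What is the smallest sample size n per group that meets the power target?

Standardized effect: d = |μ_{line A} − μ_{line B}| / σ = |19.3 − 17.5| / 5.3 = 0.3396
Set Φ(δ − 2.326) = 0.9; then δ − 2.326 = Φ⁻¹(0.9) = 1.282, giving δ = 3.608.
δ = d·√(n/2) ⇒ n = 2(δ/d)² = 2 × (3.608 / 0.3396)² = 225.71.
Round up to the next whole unit.

n = 226 per group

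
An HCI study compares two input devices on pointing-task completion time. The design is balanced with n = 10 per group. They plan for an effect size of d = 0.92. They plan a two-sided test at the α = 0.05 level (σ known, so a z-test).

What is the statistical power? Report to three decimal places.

Noncentrality parameter: δ = d·√(n/2) = 0.92 × √(10/2) = 2.0572
Two-sided α = 0.05 → critical value z_{0.025} = 1.960.
Power = Φ(δ − 1.960) + Φ(−δ − 1.960) = Φ(0.097) + Φ(-4.017) = 0.5387 + 0.0000 = 0.5388.

Power ≈ 0.539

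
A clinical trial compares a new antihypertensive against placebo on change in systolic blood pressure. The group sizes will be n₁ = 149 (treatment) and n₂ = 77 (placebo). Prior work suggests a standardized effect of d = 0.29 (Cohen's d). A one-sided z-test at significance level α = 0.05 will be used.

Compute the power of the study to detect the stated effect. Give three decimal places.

Noncentrality parameter: δ = d / √(1/n₁ + 1/n₂) = 0.29 / √(1/149 + 1/77) = 2.0662
One-sided α = 0.05 → critical value z_{0.05} = 1.645.
Power = P(Z > 1.645 − δ) = Φ(0.421) = 0.6633.

Power ≈ 0.663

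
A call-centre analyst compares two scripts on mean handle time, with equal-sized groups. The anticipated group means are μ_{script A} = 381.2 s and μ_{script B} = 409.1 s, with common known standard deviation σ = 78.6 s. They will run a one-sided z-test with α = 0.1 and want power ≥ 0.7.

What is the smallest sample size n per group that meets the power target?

n = 52 per group

Standardized effect: d = |μ_{script A} − μ_{script B}| / σ = |381.2 − 409.1| / 78.6 = 0.3550
Set Φ(δ − 1.282) = 0.7; then δ − 1.282 = Φ⁻¹(0.7) = 0.524, giving δ = 1.806.
δ = d·√(n/2) ⇒ n = 2(δ/d)² = 2 × (1.806 / 0.3550)² = 51.77.
Round up to the next whole unit.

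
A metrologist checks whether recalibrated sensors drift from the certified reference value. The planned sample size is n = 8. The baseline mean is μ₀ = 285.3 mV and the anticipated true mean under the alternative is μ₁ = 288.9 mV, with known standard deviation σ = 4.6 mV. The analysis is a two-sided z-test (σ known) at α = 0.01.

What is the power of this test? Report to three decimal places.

Standardized effect: d = |μ₁ − μ₀| / σ = |288.9 − 285.3| / 4.6 = 0.7826
Noncentrality parameter: δ = d·√n = 0.7826 × √8 = 2.2136
Critical value for a two-sided test at α = 0.01: z_{α/2} = 2.576.
Power = Φ(δ − 2.576) + Φ(−δ − 2.576) = Φ(-0.362) + Φ(-4.789) = 0.3586 + 0.0000 = 0.3586.

Power ≈ 0.359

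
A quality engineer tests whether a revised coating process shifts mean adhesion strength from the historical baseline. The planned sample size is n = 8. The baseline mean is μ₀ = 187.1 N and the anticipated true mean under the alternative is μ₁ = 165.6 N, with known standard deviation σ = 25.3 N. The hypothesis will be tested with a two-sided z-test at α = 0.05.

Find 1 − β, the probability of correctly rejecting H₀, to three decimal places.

Power ≈ 0.671

Standardized effect: d = |μ₁ − μ₀| / σ = |165.6 − 187.1| / 25.3 = 0.8498
Noncentrality parameter: δ = d·√n = 0.8498 × √8 = 2.4036
Two-sided α = 0.05 → critical value z_{0.025} = 1.960.
Power = Φ(δ − 1.960) + Φ(−δ − 1.960) = Φ(0.444) + Φ(-4.364) = 0.6713 + 0.0000 = 0.6714.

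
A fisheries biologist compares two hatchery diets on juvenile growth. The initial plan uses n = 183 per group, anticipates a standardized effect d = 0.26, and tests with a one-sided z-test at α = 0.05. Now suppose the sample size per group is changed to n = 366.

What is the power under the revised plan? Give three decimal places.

Power ≈ 0.969

With n = 366 per group: δ = d·√(n/2) = 0.26 × √(366/2) = 3.5172. Critical value z_{0.05} = 1.645.
Revised power = Φ(δ − 1.645) = Φ(1.872) = 0.9694.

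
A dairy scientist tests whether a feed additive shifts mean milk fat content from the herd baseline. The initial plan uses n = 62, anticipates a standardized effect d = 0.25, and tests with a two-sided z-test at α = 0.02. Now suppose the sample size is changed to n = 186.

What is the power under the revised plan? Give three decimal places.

Power ≈ 0.861

With n = 186: δ = d·√n = 0.25 × √186 = 3.4095. Critical value z_{0.01} = 2.326.
Revised power = Φ(δ − 2.326) + Φ(−δ − 2.326) = Φ(1.083) + Φ(-5.736) = 0.8606 + 0.0000 = 0.8606.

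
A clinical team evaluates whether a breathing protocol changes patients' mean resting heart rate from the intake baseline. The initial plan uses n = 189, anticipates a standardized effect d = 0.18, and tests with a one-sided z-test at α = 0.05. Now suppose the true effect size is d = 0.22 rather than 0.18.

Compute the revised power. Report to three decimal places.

With d = 0.22: δ = d·√n = 0.22 × √189 = 3.0245. Critical value z_{0.05} = 1.645.
Revised power = P(Z > 1.645 − δ) = Φ(1.380) = 0.9162.

Power ≈ 0.916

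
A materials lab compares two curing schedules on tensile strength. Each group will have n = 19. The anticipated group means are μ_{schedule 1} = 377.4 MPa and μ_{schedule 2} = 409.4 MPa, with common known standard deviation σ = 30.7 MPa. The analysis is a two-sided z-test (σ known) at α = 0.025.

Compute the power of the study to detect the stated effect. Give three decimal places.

Power ≈ 0.834

Standardized effect: d = |μ_{schedule 1} − μ_{schedule 2}| / σ = |377.4 − 409.4| / 30.7 = 1.0423
Noncentrality parameter: δ = d·√(n/2) = 1.0423 × √(19/2) = 3.2127
Critical value for a two-sided test at α = 0.025: z_{α/2} = 2.241.
Power = Φ(δ − 2.241) + Φ(−δ − 2.241) = Φ(0.971) + Φ(-5.454) = 0.8343 + 0.0000 = 0.8343.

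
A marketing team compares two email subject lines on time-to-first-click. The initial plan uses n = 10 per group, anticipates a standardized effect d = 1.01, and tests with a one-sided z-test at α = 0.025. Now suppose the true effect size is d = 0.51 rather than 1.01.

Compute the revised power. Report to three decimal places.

Power ≈ 0.206

With d = 0.51: δ = d·√(n/2) = 0.51 × √(10/2) = 1.1404. Critical value z_{0.025} = 1.960.
Revised power = Φ(δ − 1.960) = Φ(-0.820) = 0.2062.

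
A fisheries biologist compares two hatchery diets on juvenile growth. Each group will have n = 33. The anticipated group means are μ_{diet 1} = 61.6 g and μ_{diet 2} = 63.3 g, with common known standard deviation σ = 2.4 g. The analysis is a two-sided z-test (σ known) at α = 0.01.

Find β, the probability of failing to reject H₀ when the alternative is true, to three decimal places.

Standardized effect: d = |μ_{diet 1} − μ_{diet 2}| / σ = |61.6 − 63.3| / 2.4 = 0.7083
Noncentrality parameter: δ = d·√(n/2) = 0.7083 × √(33/2) = 2.8773
Two-sided α = 0.01 → critical value z_{0.005} = 2.576.
Power = Φ(δ − 2.576) + Φ(−δ − 2.576) = Φ(0.301) + Φ(-5.453) = 0.6185 + 0.0000 = 0.6185.
Type II error: β = 1 − power = 1 − 0.6185 = 0.3815.

β ≈ 0.382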